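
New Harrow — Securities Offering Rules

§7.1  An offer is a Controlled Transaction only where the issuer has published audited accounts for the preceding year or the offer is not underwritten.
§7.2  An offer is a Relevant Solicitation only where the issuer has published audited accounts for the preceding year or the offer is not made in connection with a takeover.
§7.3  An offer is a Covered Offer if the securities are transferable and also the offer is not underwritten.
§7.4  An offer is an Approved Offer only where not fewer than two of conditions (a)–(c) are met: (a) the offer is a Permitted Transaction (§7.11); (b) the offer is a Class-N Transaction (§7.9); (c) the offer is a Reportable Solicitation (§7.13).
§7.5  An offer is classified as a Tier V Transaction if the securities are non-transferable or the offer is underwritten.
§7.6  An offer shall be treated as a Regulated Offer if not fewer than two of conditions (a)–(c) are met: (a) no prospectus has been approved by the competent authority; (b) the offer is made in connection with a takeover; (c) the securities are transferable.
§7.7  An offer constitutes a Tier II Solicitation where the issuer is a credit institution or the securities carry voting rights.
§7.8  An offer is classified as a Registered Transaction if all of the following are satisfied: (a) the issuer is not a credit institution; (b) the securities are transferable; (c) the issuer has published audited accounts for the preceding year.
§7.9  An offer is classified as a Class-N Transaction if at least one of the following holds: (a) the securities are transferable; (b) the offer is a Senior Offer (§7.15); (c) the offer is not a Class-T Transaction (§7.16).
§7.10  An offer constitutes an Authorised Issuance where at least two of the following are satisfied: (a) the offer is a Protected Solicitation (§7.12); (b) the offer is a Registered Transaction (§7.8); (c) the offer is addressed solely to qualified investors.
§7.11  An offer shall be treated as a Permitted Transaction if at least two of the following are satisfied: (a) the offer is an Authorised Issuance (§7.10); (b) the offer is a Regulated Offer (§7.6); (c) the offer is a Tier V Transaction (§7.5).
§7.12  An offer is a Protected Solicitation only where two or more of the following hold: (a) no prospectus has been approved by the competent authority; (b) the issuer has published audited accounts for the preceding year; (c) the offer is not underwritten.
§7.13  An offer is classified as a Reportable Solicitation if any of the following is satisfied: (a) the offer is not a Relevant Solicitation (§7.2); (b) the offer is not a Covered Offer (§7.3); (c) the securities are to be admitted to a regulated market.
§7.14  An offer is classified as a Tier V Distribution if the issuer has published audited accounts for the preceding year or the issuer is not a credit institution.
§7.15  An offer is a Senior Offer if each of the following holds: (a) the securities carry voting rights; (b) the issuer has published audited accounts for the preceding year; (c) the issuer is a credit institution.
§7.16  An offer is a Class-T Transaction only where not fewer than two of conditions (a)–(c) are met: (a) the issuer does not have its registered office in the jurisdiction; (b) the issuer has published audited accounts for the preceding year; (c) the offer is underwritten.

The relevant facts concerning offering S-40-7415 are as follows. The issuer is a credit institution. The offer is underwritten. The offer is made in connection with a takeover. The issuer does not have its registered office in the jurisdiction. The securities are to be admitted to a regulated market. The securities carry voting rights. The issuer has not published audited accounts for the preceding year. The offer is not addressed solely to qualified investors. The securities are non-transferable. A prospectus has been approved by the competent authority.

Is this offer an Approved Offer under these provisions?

No

§7.12 — Protected Solicitation: no prospectus has been approved by the competent authority? no; the issuer has published audited accounts for the preceding year? no; the offer is not underwritten? no — 0 of 3 hold (need ≥2) → not satisfied.
§7.8 — Registered Transaction: [the issuer is not a credit institution? no] AND [the securities are transferable? no] AND [the issuer has published audited accounts for the preceding year? no] → not satisfied.
§7.10 — Authorised Issuance: Protected Solicitation (§7.12)? no; Registered Transaction (§7.8)? no; the offer is addressed solely to qualified investors? no — 0 of 3 hold (need ≥2) → not satisfied.
§7.6 — Regulated Offer: no prospectus has been approved by the competent authority? no; the offer is made in connection with a takeover? yes; the securities are transferable? no — 1 of 3 hold (need ≥2) → not satisfied.
§7.5 — Tier V Transaction: [the securities are non-transferable? yes] OR [the offer is underwritten? yes] → satisfied.
§7.11 — Permitted Transaction: Authorised Issuance (§7.10)? no; Regulated Offer (§7.6)? no; Tier V Transaction (§7.5)? yes — 1 of 3 hold (need ≥2) → not satisfied.
§7.15 — Senior Offer: [the securities carry voting rights? yes] AND [the issuer has published audited accounts for the preceding year? no] AND [the issuer is a credit institution? yes] → not satisfied.
§7.16 — Class-T Transaction: the issuer does not have its registered office in the jurisdiction? yes; the issuer has published audited accounts for the preceding year? no; the offer is underwritten? yes — 2 of 3 hold (need ≥2) → satisfied.
§7.9 — Class-N Transaction: [the securities are transferable? no] OR [Senior Offer (§7.15)? no] OR [not a Class-T Transaction (§7.16)? no] → not satisfied.
§7.2 — Relevant Solicitation: [the issuer has published audited accounts for the preceding year? no] OR [the offer is not made in connection with a takeover? no] → not satisfied.
§7.3 — Covered Offer: [the securities are transferable? no] AND [the offer is not underwritten? no] → not satisfied.
§7.13 — Reportable Solicitation: [not a Relevant Solicitation (§7.2)? yes] OR [not a Covered Offer (§7.3)? yes] OR [the securities are to be admitted to a regulated market? yes] → satisfied.
§7.4 — Approved Offer: Permitted Transaction (§7.11)? no; Class-N Transaction (§7.9)? no; Reportable Solicitation (§7.13)? yes — 1 of 3 hold (need ≥2) → not satisfied.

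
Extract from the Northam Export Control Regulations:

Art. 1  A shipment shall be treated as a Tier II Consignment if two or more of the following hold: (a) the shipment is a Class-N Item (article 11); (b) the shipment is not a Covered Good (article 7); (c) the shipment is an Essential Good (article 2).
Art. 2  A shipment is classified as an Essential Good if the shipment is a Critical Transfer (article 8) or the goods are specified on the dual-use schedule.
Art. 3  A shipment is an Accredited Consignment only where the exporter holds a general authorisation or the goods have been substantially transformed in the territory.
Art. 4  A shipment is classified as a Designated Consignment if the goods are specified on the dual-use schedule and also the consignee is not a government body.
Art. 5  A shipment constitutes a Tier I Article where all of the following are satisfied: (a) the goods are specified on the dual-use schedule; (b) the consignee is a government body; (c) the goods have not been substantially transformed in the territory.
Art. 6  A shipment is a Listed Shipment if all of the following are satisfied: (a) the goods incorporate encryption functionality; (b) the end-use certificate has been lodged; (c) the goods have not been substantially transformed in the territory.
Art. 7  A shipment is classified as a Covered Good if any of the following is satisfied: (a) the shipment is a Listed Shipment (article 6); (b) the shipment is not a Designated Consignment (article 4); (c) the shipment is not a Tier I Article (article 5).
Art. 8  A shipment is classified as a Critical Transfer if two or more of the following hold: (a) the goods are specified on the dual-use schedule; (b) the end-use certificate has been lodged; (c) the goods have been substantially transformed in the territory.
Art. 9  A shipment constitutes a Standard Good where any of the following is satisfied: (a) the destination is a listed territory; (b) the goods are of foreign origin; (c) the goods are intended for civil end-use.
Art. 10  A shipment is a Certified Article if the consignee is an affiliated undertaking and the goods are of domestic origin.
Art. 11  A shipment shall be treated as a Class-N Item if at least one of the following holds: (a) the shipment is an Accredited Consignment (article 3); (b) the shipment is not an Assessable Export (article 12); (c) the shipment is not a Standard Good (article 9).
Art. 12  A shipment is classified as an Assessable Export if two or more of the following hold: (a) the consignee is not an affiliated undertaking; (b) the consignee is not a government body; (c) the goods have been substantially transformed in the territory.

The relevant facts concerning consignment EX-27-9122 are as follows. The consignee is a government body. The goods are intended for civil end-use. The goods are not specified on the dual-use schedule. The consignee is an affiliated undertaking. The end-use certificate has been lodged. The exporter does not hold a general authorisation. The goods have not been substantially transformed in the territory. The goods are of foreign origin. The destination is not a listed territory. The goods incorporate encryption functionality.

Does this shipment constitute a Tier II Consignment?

No

article 3 — Accredited Consignment: [the exporter holds a general authorisation? no] OR [the goods have been substantially transformed in the territory? no] → not satisfied.
article 12 — Assessable Export: the consignee is not an affiliated undertaking? no; the consignee is not a government body? no; the goods have been substantially transformed in the territory? no — 0 of 3 hold (need ≥2) → not satisfied.
article 9 — Standard Good: [the destination is a listed territory? no] OR [the goods are of foreign origin? yes] OR [the goods are intended for civil end-use? yes] → satisfied.
article 11 — Class-N Item: [Accredited Consignment (article 3)? no] OR [not an Assessable Export (article 12)? yes] OR [not a Standard Good (article 9)? no] → satisfied.
article 6 — Listed Shipment: [the goods incorporate encryption functionality? yes] AND [the end-use certificate has been lodged? yes] AND [the goods have not been substantially transformed in the territory? yes] → satisfied.
article 4 — Designated Consignment: [the goods are specified on the dual-use schedule? no] AND [the consignee is not a government body? no] → not satisfied.
article 5 — Tier I Article: [the goods are specified on the dual-use schedule? no] AND [the consignee is a government body? yes] AND [the goods have not been substantially transformed in the territory? yes] → not satisfied.
article 7 — Covered Good: [Listed Shipment (article 6)? yes] OR [not a Designated Consignment (article 4)? yes] OR [not a Tier I Article (article 5)? yes] → satisfied.
article 8 — Critical Transfer: the goods are specified on the dual-use schedule? no; the end-use certificate has been lodged? yes; the goods have been substantially transformed in the territory? no — 1 of 3 hold (need ≥2) → not satisfied.
article 2 — Essential Good: [Critical Transfer (article 8)? no] OR [the goods are specified on the dual-use schedule? no] → not satisfied.
article 1 — Tier II Consignment: Class-N Item (article 11)? yes; not a Covered Good (article 7)? no; Essential Good (article 2)? no — 1 of 3 hold (need ≥2) → not satisfied.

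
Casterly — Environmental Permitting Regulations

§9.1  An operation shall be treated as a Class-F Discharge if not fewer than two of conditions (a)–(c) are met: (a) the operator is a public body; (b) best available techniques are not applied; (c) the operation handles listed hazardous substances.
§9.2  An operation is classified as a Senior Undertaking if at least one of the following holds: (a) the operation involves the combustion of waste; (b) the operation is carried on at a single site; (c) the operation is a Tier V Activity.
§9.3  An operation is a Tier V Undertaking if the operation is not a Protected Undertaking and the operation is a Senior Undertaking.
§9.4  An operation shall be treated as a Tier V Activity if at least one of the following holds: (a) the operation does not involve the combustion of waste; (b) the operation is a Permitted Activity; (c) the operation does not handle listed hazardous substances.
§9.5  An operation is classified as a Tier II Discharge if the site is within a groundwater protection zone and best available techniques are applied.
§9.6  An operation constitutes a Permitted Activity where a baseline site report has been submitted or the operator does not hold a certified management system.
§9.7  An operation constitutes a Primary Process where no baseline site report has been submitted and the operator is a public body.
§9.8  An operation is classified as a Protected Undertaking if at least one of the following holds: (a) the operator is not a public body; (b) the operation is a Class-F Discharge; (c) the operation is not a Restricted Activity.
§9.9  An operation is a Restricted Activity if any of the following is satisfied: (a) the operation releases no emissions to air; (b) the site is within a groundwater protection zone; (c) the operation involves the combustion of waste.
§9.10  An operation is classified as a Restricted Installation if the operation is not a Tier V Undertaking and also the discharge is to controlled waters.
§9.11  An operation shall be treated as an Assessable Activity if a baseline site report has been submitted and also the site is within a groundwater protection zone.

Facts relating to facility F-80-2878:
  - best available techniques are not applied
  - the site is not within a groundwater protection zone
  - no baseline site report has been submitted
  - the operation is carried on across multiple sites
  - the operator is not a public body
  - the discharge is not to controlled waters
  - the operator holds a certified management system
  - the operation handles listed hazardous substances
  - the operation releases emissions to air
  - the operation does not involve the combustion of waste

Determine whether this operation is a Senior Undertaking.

§9.6 — Permitted Activity: [a baseline site report has been submitted? no] OR [the operator does not hold a certified management system? no] → not satisfied.
§9.4 — Tier V Activity: [the operation does not involve the combustion of waste? yes] OR [Permitted Activity (§9.6)? no] OR [the operation does not handle listed hazardous substances? no] → satisfied.
§9.2 — Senior Undertaking: [the operation involves the combustion of waste? no] OR [the operation is carried on at a single site? no] OR [Tier V Activity (§9.4)? yes] → satisfied.

Yes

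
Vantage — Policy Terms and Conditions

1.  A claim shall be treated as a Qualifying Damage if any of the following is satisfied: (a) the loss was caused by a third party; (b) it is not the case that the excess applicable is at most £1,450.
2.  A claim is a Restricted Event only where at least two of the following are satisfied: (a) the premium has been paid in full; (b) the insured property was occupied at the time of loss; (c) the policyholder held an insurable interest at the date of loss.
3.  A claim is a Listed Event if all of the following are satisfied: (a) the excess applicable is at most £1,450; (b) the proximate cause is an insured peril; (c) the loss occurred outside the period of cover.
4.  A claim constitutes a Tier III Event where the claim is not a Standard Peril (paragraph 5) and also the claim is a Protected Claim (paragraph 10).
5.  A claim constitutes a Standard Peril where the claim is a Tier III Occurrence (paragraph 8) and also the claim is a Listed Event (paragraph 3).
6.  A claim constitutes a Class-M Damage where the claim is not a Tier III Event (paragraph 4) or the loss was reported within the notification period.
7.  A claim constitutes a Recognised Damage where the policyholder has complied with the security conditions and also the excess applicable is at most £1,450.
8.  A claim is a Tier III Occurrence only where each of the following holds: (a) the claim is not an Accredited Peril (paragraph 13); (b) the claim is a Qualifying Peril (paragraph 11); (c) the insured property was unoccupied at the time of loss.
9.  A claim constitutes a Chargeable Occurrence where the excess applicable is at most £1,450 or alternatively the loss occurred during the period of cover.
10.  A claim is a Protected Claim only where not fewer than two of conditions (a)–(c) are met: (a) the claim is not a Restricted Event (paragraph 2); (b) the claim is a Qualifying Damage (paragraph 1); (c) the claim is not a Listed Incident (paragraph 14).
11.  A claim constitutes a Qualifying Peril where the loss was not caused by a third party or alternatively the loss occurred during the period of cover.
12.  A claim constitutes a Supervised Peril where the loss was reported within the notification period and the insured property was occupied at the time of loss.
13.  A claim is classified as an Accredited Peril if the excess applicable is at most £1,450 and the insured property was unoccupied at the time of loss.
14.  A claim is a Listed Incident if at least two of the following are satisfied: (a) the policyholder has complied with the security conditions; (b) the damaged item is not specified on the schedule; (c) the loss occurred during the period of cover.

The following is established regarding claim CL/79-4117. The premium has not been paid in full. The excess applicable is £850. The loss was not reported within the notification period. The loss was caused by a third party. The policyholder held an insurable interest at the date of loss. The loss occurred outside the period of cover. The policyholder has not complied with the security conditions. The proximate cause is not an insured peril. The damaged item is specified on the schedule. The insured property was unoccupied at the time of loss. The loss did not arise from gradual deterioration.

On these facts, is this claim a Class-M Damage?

No

Under paragraph 13: excess applicable: £850 ≤ £1,450? yes; and the insured property was unoccupied at the time of loss? yes. So the claim is an Accredited Peril.
Under paragraph 11: the loss was not caused by a third party? no; or the loss occurred during the period of cover? no. So the claim is not a Qualifying Peril.
Under paragraph 8: not an Accredited Peril (paragraph 13)? no; and Qualifying Peril (paragraph 11)? no; and the insured property was unoccupied at the time of loss? yes. So the claim is not a Tier III Occurrence.
Under paragraph 3: excess applicable: £850 ≤ £1,450? yes; and the proximate cause is an insured peril? no; and the loss occurred outside the period of cover? yes. So the claim is not a Listed Event.
Under paragraph 5: Tier III Occurrence (paragraph 8)? no; and Listed Event (paragraph 3)? no. So the claim is not a Standard Peril.
Under paragraph 2: the premium has been paid in full? no; the insured property was occupied at the time of loss? no; the policyholder held an insurable interest at the date of loss? yes — 1 of 3 hold (need ≥2) → not satisfied.
Under paragraph 1: the loss was caused by a third party? yes; or excess applicable: £850 ≤ £1,450? yes, so negated condition no. So the claim is a Qualifying Damage.
Under paragraph 14: the policyholder has complied with the security conditions? no; the damaged item is not specified on the schedule? no; the loss occurred during the period of cover? no — 0 of 3 hold (need ≥2) → not satisfied.
Under paragraph 10: not a Restricted Event (paragraph 2)? yes; Qualifying Damage (paragraph 1)? yes; not a Listed Incident (paragraph 14)? yes — 3 of 3 hold (need ≥2) → satisfied.
Under paragraph 4: not a Standard Peril (paragraph 5)? yes; and Protected Claim (paragraph 10)? yes. So the claim is a Tier III Event.
Under paragraph 6: not a Tier III Event (paragraph 4)? no; or the loss was reported within the notification period? no. So the claim is not a Class-M Damage.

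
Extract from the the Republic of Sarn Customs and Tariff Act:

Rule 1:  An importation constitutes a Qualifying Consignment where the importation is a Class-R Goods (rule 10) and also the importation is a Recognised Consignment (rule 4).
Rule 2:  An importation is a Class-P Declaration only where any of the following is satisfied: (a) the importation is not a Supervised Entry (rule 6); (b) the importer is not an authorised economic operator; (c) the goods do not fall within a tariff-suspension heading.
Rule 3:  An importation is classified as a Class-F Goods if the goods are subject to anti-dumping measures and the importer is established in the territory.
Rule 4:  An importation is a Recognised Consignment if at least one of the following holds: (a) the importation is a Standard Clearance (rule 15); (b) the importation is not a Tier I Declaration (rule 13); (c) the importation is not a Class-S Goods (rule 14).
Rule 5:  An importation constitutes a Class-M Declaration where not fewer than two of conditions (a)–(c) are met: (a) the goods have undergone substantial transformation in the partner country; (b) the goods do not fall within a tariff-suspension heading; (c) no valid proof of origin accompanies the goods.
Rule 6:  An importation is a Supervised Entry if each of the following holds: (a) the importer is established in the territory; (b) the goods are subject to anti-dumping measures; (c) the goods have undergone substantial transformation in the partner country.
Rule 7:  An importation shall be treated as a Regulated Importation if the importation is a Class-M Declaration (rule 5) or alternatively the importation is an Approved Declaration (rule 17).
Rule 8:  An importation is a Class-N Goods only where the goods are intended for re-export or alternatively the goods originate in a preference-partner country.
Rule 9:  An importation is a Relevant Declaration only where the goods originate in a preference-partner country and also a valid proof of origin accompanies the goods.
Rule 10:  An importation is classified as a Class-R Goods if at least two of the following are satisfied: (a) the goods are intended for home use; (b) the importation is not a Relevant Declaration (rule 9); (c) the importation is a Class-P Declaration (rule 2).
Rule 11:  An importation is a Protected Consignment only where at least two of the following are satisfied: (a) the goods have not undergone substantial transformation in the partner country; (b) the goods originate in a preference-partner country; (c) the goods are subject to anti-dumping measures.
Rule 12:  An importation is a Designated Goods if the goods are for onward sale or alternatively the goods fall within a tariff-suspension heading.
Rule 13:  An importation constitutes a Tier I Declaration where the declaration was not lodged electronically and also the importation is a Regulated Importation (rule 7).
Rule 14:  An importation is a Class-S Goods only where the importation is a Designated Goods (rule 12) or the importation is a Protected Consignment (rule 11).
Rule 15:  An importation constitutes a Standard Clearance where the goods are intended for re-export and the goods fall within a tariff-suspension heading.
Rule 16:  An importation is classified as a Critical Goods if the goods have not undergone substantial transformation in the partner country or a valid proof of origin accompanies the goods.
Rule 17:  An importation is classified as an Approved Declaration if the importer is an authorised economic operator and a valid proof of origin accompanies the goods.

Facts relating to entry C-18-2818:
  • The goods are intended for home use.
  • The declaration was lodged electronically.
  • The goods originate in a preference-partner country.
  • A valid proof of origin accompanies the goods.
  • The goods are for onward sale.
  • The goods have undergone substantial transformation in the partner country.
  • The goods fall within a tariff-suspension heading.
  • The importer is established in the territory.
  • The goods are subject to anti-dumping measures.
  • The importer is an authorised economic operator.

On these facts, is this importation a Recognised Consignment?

Yes

Under rule 15: the goods are intended for re-export? no; and the goods fall within a tariff-suspension heading? yes. So the importation is not a Standard Clearance.
Under rule 5: the goods have undergone substantial transformation in the partner country? yes; the goods do not fall within a tariff-suspension heading? no; no valid proof of origin accompanies the goods? no — 1 of 3 hold (need ≥2) → not satisfied.
Under rule 17: the importer is an authorised economic operator? yes; and a valid proof of origin accompanies the goods? yes. So the importation is an Approved Declaration.
Under rule 7: Class-M Declaration (rule 5)? no; or Approved Declaration (rule 17)? yes. So the importation is a Regulated Importation.
Under rule 13: the declaration was not lodged electronically? no; and Regulated Importation (rule 7)? yes. So the importation is not a Tier I Declaration.
Under rule 12: the goods are for onward sale? yes; or the goods fall within a tariff-suspension heading? yes. So the importation is a Designated Goods.
Under rule 11: the goods have not undergone substantial transformation in the partner country? no; the goods originate in a preference-partner country? yes; the goods are subject to anti-dumping measures? yes — 2 of 3 hold (need ≥2) → satisfied.
Under rule 14: Designated Goods (rule 12)? yes; or Protected Consignment (rule 11)? yes. So the importation is a Class-S Goods.
Under rule 4: Standard Clearance (rule 15)? no; or not a Tier I Declaration (rule 13)? yes; or not a Class-S Goods (rule 14)? no. So the importation is a Recognised Consignment.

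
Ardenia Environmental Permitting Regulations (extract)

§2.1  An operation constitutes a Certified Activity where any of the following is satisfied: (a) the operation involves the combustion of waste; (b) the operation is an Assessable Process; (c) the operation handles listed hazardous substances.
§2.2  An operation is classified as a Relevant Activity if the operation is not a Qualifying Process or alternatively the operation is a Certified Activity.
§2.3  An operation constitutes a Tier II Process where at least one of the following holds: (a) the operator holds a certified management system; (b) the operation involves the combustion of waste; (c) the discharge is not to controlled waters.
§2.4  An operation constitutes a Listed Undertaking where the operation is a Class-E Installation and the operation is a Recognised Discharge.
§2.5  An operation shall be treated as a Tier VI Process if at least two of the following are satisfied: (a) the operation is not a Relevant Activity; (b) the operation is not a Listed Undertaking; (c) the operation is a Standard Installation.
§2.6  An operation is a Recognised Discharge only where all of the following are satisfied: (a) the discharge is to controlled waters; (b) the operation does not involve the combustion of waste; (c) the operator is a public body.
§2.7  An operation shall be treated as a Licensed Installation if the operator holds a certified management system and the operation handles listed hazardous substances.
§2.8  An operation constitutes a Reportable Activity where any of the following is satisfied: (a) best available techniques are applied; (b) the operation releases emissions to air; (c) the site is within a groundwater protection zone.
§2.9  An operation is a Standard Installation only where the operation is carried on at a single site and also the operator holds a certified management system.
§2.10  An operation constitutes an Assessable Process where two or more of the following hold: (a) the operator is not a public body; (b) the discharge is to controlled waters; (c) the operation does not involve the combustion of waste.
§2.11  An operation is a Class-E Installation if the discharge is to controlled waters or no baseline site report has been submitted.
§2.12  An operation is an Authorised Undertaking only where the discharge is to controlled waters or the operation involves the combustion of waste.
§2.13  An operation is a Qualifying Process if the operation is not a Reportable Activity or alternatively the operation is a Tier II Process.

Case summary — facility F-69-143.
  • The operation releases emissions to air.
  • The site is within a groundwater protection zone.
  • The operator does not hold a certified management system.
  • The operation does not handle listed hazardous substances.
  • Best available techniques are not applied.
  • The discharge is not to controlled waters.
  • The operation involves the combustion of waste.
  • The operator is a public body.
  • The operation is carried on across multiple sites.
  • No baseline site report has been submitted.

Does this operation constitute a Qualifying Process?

Yes

Under §2.8: best available techniques are applied? no; or the operation releases emissions to air? yes; or the site is within a groundwater protection zone? yes. So the operation is a Reportable Activity.
Under §2.3: the operator holds a certified management system? no; or the operation involves the combustion of waste? yes; or the discharge is not to controlled waters? yes. So the operation is a Tier II Process.
Under §2.13: not a Reportable Activity (§2.8)? no; or Tier II Process (§2.3)? yes. So the operation is a Qualifying Process.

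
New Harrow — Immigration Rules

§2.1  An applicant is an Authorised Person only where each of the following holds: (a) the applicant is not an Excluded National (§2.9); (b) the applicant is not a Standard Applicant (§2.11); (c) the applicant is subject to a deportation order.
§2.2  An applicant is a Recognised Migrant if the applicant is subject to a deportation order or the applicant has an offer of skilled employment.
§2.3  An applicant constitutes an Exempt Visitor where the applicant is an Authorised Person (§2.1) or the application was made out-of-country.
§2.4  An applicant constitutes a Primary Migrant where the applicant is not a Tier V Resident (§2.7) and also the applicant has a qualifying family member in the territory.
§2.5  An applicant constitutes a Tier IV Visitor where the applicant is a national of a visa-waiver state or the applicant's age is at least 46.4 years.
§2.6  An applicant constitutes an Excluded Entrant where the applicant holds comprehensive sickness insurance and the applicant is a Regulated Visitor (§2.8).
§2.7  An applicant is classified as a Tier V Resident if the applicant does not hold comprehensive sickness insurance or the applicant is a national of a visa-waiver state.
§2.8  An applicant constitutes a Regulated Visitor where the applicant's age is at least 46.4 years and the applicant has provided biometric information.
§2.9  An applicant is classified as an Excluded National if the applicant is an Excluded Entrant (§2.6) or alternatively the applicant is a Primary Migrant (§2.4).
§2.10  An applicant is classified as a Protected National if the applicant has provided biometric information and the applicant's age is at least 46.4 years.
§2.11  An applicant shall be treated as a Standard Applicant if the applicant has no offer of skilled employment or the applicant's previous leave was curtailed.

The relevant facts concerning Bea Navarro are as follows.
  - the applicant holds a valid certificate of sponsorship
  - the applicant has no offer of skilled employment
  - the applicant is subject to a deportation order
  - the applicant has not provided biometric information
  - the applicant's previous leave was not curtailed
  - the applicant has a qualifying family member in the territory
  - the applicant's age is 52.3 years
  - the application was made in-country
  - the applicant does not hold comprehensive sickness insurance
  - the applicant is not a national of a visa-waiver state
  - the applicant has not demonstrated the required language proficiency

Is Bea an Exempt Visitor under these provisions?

No

Under §2.8: applicant's age: 52.3 years ≥ 46.4 years? yes; and the applicant has provided biometric information? no. So the applicant is not a Regulated Visitor.
Under §2.6: the applicant holds comprehensive sickness insurance? no; and Regulated Visitor (§2.8)? no. So the applicant is not an Excluded Entrant.
Under §2.7: the applicant does not hold comprehensive sickness insurance? yes; or the applicant is a national of a visa-waiver state? no. So the applicant is a Tier V Resident.
Under §2.4: not a Tier V Resident (§2.7)? no; and the applicant has a qualifying family member in the territory? yes. So the applicant is not a Primary Migrant.
Under §2.9: Excluded Entrant (§2.6)? no; or Primary Migrant (§2.4)? no. So the applicant is not an Excluded National.
Under §2.11: the applicant has no offer of skilled employment? yes; or the applicant's previous leave was curtailed? no. So the applicant is a Standard Applicant.
Under §2.1: not an Excluded National (§2.9)? yes; and not a Standard Applicant (§2.11)? no; and the applicant is subject to a deportation order? yes. So the applicant is not an Authorised Person.
Under §2.3: Authorised Person (§2.1)? no; or the application was made out-of-country? no. So the applicant is not an Exempt Visitor.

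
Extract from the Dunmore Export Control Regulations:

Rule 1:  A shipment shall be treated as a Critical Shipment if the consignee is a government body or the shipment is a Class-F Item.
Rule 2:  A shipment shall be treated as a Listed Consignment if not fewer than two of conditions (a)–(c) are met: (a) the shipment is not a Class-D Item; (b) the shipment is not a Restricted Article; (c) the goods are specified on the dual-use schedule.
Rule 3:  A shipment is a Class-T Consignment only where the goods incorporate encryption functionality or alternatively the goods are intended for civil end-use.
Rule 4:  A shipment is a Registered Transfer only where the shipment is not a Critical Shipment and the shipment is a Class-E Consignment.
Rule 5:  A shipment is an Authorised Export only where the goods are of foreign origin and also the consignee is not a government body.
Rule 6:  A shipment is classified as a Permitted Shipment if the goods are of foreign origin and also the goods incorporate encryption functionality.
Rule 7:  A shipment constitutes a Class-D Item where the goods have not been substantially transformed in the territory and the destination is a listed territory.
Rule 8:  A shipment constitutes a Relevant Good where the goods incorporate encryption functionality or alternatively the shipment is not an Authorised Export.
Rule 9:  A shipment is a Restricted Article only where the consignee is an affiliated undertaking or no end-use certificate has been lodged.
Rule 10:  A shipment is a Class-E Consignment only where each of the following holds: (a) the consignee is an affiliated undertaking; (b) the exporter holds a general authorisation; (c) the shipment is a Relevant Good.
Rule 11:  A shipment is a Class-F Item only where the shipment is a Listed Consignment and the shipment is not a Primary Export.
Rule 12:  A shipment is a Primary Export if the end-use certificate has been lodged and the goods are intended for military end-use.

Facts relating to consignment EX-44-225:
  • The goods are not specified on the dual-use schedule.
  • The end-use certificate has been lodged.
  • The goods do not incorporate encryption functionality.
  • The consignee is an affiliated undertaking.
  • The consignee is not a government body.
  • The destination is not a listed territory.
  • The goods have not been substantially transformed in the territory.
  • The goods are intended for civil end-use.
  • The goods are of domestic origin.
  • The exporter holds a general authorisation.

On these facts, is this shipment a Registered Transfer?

rule 7 — Class-D Item: [the goods have not been substantially transformed in the territory? yes] AND [the destination is a listed territory? no] → not satisfied.
rule 9 — Restricted Article: [the consignee is an affiliated undertaking? yes] OR [no end-use certificate has been lodged? no] → satisfied.
rule 2 — Listed Consignment: not a Class-D Item (rule 7)? yes; not a Restricted Article (rule 9)? no; the goods are specified on the dual-use schedule? no — 1 of 3 hold (need ≥2) → not satisfied.
rule 12 — Primary Export: [the end-use certificate has been lodged? yes] AND [the goods are intended for military end-use? no] → not satisfied.
rule 11 — Class-F Item: [Listed Consignment (rule 2)? no] AND [not a Primary Export (rule 12)? yes] → not satisfied.
rule 1 — Critical Shipment: [the consignee is a government body? no] OR [Class-F Item (rule 11)? no] → not satisfied.
rule 5 — Authorised Export: [the goods are of foreign origin? no] AND [the consignee is not a government body? yes] → not satisfied.
rule 8 — Relevant Good: [the goods incorporate encryption functionality? no] OR [not an Authorised Export (rule 5)? yes] → satisfied.
rule 10 — Class-E Consignment: [the consignee is an affiliated undertaking? yes] AND [the exporter holds a general authorisation? yes] AND [Relevant Good (rule 8)? yes] → satisfied.
rule 4 — Registered Transfer: [not a Critical Shipment (rule 1)? yes] AND [Class-E Consignment (rule 10)? yes] → satisfied.

Yes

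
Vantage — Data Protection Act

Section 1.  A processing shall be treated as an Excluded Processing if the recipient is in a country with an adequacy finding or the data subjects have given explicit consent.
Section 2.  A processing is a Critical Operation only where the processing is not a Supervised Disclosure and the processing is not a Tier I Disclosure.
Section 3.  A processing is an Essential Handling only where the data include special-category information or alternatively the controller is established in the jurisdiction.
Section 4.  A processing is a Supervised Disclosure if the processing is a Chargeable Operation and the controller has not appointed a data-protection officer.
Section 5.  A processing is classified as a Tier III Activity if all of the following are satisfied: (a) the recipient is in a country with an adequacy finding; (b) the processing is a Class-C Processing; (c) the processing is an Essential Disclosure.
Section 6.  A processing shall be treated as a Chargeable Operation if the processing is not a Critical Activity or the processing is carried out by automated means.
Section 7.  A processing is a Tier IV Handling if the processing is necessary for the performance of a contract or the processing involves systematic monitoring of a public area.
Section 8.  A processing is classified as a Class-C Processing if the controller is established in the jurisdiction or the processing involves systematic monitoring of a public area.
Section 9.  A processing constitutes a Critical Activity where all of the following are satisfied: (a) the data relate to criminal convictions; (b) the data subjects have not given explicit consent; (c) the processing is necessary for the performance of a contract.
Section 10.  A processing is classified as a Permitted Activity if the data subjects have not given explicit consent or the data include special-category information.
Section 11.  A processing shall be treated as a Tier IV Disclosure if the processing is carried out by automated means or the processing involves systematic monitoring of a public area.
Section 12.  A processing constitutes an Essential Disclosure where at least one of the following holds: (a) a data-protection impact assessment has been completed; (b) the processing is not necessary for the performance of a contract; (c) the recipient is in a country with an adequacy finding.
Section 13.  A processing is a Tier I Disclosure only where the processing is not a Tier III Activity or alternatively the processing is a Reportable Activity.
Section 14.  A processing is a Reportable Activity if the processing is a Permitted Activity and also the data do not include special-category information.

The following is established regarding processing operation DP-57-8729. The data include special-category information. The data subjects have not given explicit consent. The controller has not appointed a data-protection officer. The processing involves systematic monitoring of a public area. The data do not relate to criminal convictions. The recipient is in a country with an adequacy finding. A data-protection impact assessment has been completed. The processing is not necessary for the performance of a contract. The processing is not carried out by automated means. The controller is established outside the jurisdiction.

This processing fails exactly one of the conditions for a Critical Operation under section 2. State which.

Under section 9: the data relate to criminal convictions? no; and the data subjects have not given explicit consent? yes; and the processing is necessary for the performance of a contract? no. So the processing is not a Critical Activity.
Under section 6: not a Critical Activity (section 9)? yes; or the processing is carried out by automated means? no. So the processing is a Chargeable Operation.
Under section 4: Chargeable Operation (section 6)? yes; and the controller has not appointed a data-protection officer? yes. So the processing is a Supervised Disclosure.
Under section 8: the controller is established in the jurisdiction? no; or the processing involves systematic monitoring of a public area? yes. So the processing is a Class-C Processing.
Under section 12: a data-protection impact assessment has been completed? yes; or the processing is not necessary for the performance of a contract? yes; or the recipient is in a country with an adequacy finding? yes. So the processing is an Essential Disclosure.
Under section 5: the recipient is in a country with an adequacy finding? yes; and Class-C Processing (section 8)? yes; and Essential Disclosure (section 12)? yes. So the processing is a Tier III Activity.
Under section 10: the data subjects have not given explicit consent? yes; or the data include special-category information? yes. So the processing is a Permitted Activity.
Under section 14: Permitted Activity (section 10)? yes; and the data do not include special-category information? no. So the processing is not a Reportable Activity.
Under section 13: not a Tier III Activity (section 5)? no; or Reportable Activity (section 14)? no. So the processing is not a Tier I Disclosure.
Under section 2: not a Supervised Disclosure (section 4)? no; and not a Tier I Disclosure (section 13)? yes. So the processing is not a Critical Operation.

Supervised Disclosure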